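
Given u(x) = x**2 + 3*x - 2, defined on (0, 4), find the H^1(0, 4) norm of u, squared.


||u||_{H^1}^2 = 4164/5

The H^1 norm (squared) on an interval (0, L) is
  ||u||_{H^1}^2 = ∫_0^L u(x)^2 dx + ∫_0^L u'(x)^2 dx.
Compute u'(x) = 2*x + 3.
Then u(x)^2 = x**4 + 6*x**3 + 5*x**2 - 12*x + 4 and u'(x)^2 = 4*x**2 + 12*x + 9.
Integrate each monomial from 0 to 4 using ∫_0^4 c·x^n dx = c·4^(n+1)/(n+1):
  ∫_0^4 u(x)^2 dx = ∫_0^4 (x^4 + 6*x^3 + 5*x^2 - 12*x + 4) dx. Term by term:
    ∫_0^4 x^4 dx = 1024/5;  ∫_0^4 6*x^3 dx = 384;  ∫_0^4 5*x^2 dx = 320/3;
    ∫_0^4 -12*x dx = -96;  ∫_0^4 4 dx = 16.
  Sum: 1024/5 + 384 + 320/3 − 96 + 16 = 9232/15.
  ∫_0^4 u'(x)^2 dx = ∫_0^4 (4*x^2 + 12*x + 9) dx. Term by term:
    ∫_0^4 4*x^2 dx = 256/3;  ∫_0^4 12*x dx = 96;  ∫_0^4 9 dx = 36.
  Sum: 256/3 + 96 + 36 = 652/3.
Adding: ||u||_{H^1}^2 = 9232/15 + 652/3 = 4164/5.


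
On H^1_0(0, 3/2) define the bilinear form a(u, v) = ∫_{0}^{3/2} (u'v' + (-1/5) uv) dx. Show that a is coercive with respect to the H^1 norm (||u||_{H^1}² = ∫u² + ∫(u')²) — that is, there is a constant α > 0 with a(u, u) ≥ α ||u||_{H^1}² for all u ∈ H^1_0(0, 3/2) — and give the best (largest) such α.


α = (-9 + 20*π^2)/(5*(9 + 4*π^2))

Coercivity of a(·,·) on H^1_0(0, 3/2) means a(u, u) ≥ α ||u||_{H^1}² for every u ∈ H^1_0.
The interval has length L = 3/2, and Poincaré/coercivity depend only on L. Here a(u, u) = ∫(u')² + (-1/5)·∫u².
Here c = -1/5 < 0 with |c| < (π/L)² = 4*π^2/9, so coercivity still holds. The condition a(u,u) ≥ α||u||_{H^1}² reads (1−α)∫(u')² ≥ (α−c)∫u². Any admissible α is ≤ 1 (rapidly oscillating u have ∫u²/∫(u')² → 0), and α = 1 would force 0 ≥ (1−c)∫u², impossible since c < 1; so 1−α > 0. By the sharp Poincaré inequality on H^1_0 of an interval of length L, ∫(u')² ≥ (π/L)²∫u² with equality for the first sine mode sin(π(x−x₀)/L) (x₀ the left endpoint), so the inequality holds for all u iff (1−α)(π/L)² ≥ α − c, i.e. α ≤ ((π/L)² + c)/((π/L)² + 1) = (1 + c(L/π)²)/(1 + (L/π)²). (Direct route, valid since c ≤ 0: Poincaré gives c∫u² ≥ c(L/π)²∫(u')², so a(u,u) ≥ (1 + c(L/π)²)∫(u')², while ||u||_{H^1}² ≤ (1 + (L/π)²)∫(u')²; dividing yields the same α.) With (π/L)² = 4*π^2/9 and c = -1/5, the largest admissible constant is α = ((π/L)² + c)/((π/L)² + 1).
Simplifying, α = (-9 + 20*π^2)/(5*(9 + 4*π^2)).


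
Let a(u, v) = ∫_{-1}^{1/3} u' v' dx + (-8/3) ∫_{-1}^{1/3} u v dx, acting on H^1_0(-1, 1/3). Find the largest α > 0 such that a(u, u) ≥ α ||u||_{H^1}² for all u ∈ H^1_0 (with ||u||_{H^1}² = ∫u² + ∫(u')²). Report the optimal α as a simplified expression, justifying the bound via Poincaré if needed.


α = (-128 + 27*π^2)/(3*(16 + 9*π^2))

Coercivity of a(·,·) on H^1_0(-1, 1/3) means a(u, u) ≥ α ||u||_{H^1}² for every u ∈ H^1_0.
The interval has length L = 4/3, and Poincaré/coercivity depend only on L. Here a(u, u) = ∫(u')² + (-8/3)·∫u².
Here c = -8/3 < 0 with |c| < (π/L)² = 9*π^2/16, so coercivity still holds. The condition a(u,u) ≥ α||u||_{H^1}² reads (1−α)∫(u')² ≥ (α−c)∫u². Any admissible α is ≤ 1 (rapidly oscillating u have ∫u²/∫(u')² → 0), and α = 1 would force 0 ≥ (1−c)∫u², impossible since c < 1; so 1−α > 0. By the sharp Poincaré inequality on H^1_0 of an interval of length L, ∫(u')² ≥ (π/L)²∫u² with equality for the first sine mode sin(π(x−x₀)/L) (x₀ the left endpoint), so the inequality holds for all u iff (1−α)(π/L)² ≥ α − c, i.e. α ≤ ((π/L)² + c)/((π/L)² + 1) = (1 + c(L/π)²)/(1 + (L/π)²). (Direct route, valid since c ≤ 0: Poincaré gives c∫u² ≥ c(L/π)²∫(u')², so a(u,u) ≥ (1 + c(L/π)²)∫(u')², while ||u||_{H^1}² ≤ (1 + (L/π)²)∫(u')²; dividing yields the same α.) With (π/L)² = 9*π^2/16 and c = -8/3, the largest admissible constant is α = ((π/L)² + c)/((π/L)² + 1).
Simplifying, α = (-128 + 27*π^2)/(3*(16 + 9*π^2)).


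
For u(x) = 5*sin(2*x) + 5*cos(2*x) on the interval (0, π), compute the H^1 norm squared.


||u||_{H^1(0,π)}^2 = 125*π

u'(x) = -10*sin(2*x) + 10*cos(2*x).
Expand u² and (u')² and integrate term by term on (0, π), using: for integers n ≥ 1, ∫_0^π sin²(nx) dx = ∫_0^π cos²(nx) dx = π/2; for n ≠ n', ∫_0^π sin(nx)sin(n'x) dx = ∫_0^π cos(nx)cos(n'x) dx = 0; and by product-to-sum, ∫_0^π sin(nx)cos(n'x) dx = ½∫_0^π [sin((n+n')x) + sin((n−n')x)] dx, which is 0 when n+n' is even and 2n/(n²−n'²) when n+n' is odd (it need not vanish on (0, π)).
  u² squared terms: (5)²·∫cos(2x)² dx = 25·π/2 = 25*π/2;  (5)²·∫sin(2x)² dx = 25·π/2 = 25*π/2.
  u² cross terms: 2·(5)·(5)·∫cos(2x)·sin(2x) dx = 50·(0) = 0.
  So ∫_0^π u² dx = 25*π/2 + 25*π/2 + 0 = 25*π.
  (u')² squared terms: (-10)²·∫sin(2x)² dx = 100·π/2 = 50*π;  (10)²·∫cos(2x)² dx = 100·π/2 = 50*π.
  (u')² cross terms: 2·(-10)·(10)·∫sin(2x)·cos(2x) dx = -200·(0) = 0.
  So ∫_0^π (u')² dx = 50*π + 50*π + 0 = 100*π.
||u||_{H^1}^2 = (25*π) + (100*π) = 125*π.


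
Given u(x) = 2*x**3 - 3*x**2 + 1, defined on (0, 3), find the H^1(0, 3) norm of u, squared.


||u||_{H^1}^2 = 6123/7

The H^1 norm (squared) on an interval (0, L) is
  ||u||_{H^1}^2 = ∫_0^L u(x)^2 dx + ∫_0^L u'(x)^2 dx.
Compute u'(x) = 6*x**2 - 6*x.
Then u(x)^2 = 4*x**6 - 12*x**5 + 9*x**4 + 4*x**3 - 6*x**2 + 1 and u'(x)^2 = 36*x**4 - 72*x**3 + 36*x**2.
Integrate each monomial from 0 to 3 using ∫_0^3 c·x^n dx = c·3^(n+1)/(n+1):
  ∫_0^3 u(x)^2 dx = ∫_0^3 (4*x^6 - 12*x^5 + 9*x^4 + 4*x^3 - 6*x^2 + 1) dx. Term by term:
    ∫_0^3 4*x^6 dx = 8748/7;  ∫_0^3 -12*x^5 dx = -1458;  ∫_0^3 9*x^4 dx = 2187/5;
    ∫_0^3 4*x^3 dx = 81;  ∫_0^3 -6*x^2 dx = -54;  ∫_0^3 1 dx = 3.
  Sum: 8748/7 − 1458 + 2187/5 + 81 − 54 + 3 = 9069/35.
  ∫_0^3 u'(x)^2 dx = ∫_0^3 (36*x^4 - 72*x^3 + 36*x^2) dx. Term by term:
    ∫_0^3 36*x^4 dx = 8748/5;  ∫_0^3 -72*x^3 dx = -1458;  ∫_0^3 36*x^2 dx = 324.
  Sum: 8748/5 − 1458 + 324 = 3078/5.
Adding: ||u||_{H^1}^2 = 9069/35 + 3078/5 = 6123/7.


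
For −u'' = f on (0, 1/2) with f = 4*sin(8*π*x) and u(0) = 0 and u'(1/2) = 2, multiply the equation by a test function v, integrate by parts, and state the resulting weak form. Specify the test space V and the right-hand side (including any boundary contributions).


V = {v ∈ H^1(0, 1/2) : v(0) = 0} (test functions vanish at x = 0 where u is specified); weak form: ∫_0^1/2 u'v' dx = ∫_0^1/2 (4*sin(8*π*x)) v dx + 2·v(1/2) for all v ∈ V.

Multiply both sides by a test function v and integrate from 0 to 1/2:
  ∫_0^1/2 −u''(x) v(x) dx = ∫_0^1/2 f(x) v(x) dx.
Integrate the LHS by parts once:
  ∫_0^1/2 −u'' v dx = −[u'(x) v(x)]_0^1/2 + ∫_0^1/2 u'(x) v'(x) dx.
Thus ∫_0^1/2 u'(x) v'(x) dx = ∫_0^1/2 f(x) v(x) dx + [u'(x) v(x)]_0^1/2.
Choose V so that boundary terms are either known or forced to vanish.
Mixed BC: u(0) = 0 (Dirichlet) and u'(1/2) = 2 (Neumann). Define V = {v ∈ H^1(0, 1/2) : v(0) = 0}. Then [u' v]_0^1/2 = u'(1/2)·v(1/2) − u'(0)·0 = 2·v(1/2).
Weak formulation: find u (satisfying any essential BC) such that ∫_0^1/2 u'(x) v'(x) dx = ∫_0^1/2 f v dx + 2·v(1/2) for all v ∈ V (Dirichlet at 0 absorbed into V; Neumann datum at x = 1/2 contributes the boundary term).
Substituting f(x) = 4*sin(8*π*x), the right-hand side is ∫_0^1/2 (4*sin(8*π*x)) v dx + 2·v(1/2).


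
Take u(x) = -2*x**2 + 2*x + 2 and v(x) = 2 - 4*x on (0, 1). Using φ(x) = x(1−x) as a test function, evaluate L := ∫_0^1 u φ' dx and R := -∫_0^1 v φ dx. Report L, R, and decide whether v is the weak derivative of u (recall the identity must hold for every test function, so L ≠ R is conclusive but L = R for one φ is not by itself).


LHS = 0, RHS = 0. Yes, v = u' weakly.

u(x) = -2*x**2 + 2*x + 2, classical derivative u'(x) = 2 - 4*x.
φ(x) = x(1−x), so φ'(x) = 1 - 2*x.
Note φ(0) = φ(1) = 0, so the boundary term u·φ vanishes.
LHS = ∫_0^1 u(x) φ'(x) dx = ∫_0^1 (4*x^3 - 6*x^2 - 2*x + 2) dx. Term by term:
  ∫_0^1 4*x^3 dx = 1;  ∫_0^1 -6*x^2 dx = -2;  ∫_0^1 -2*x dx = -1;
  ∫_0^1 2 dx = 2.
Sum: 1 − 2 − 1 + 2 = 0.
So LHS = 0.
∫_0^1 v(x) φ(x) dx = ∫_0^1 (4*x^3 - 6*x^2 + 2*x) dx. Term by term:
  ∫_0^1 4*x^3 dx = 1;  ∫_0^1 -6*x^2 dx = -2;  ∫_0^1 2*x dx = 1.
Sum: 1 − 2 + 1 = 0.
So RHS = -∫_0^1 v(x) φ(x) dx = 0.
LHS = RHS, so the identity holds for this test φ.
Moreover u is smooth here and v(x) = u'(x) = 2 - 4*x pointwise, so the identity holds for every test function. Hence v is the weak derivative of u.


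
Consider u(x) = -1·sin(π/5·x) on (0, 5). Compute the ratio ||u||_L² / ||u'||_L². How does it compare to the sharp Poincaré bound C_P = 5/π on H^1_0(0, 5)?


||u||_L² / ||u'||_L² = 5/π = C_P.

u(x) = -1·sin(π/5·x), so u'(x) = -π*cos(π*x/5)/5.
Writing u(x) = A·sin(kπx/L) with A = -1 and k = 1, use ∫_0^L sin²(kπx/L) dx = L/2 and ∫_0^L cos²(kπx/L) dx = L/2.
u² = 1·sin²(π/5·x) and (u')² = π^2/25·cos²(π/5·x), and each of sin², cos² integrates to L/2 = 5/2 over (0, 5).
∫_0^5 u² dx = 5/2, so ||u||_L² = sqrt(10)/2.
∫_0^5 (u')² dx = π^2/10, so ||u'||_L² = sqrt(10)*π/10.
Ratio ||u||_L² / ||u'||_L² = 5/π.
Sharp Poincaré constant on H^1_0(0, 5) is C_P = L/π = 5/π, achieved by sin(π/5·x).
This is the k = 1 eigenfunction (up to amplitude), so the ratio equals the sharp Poincaré constant exactly.


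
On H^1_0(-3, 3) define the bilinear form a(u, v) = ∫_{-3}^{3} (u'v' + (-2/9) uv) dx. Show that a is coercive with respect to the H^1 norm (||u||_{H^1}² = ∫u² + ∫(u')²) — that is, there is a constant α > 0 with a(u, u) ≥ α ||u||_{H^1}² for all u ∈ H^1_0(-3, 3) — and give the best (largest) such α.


α = (-8 + π^2)/(π^2 + 36)

Coercivity of a(·,·) on H^1_0(-3, 3) means a(u, u) ≥ α ||u||_{H^1}² for every u ∈ H^1_0.
The interval has length L = 6, and Poincaré/coercivity depend only on L. Here a(u, u) = ∫(u')² + (-2/9)·∫u².
Here c = -2/9 < 0 with |c| < (π/L)² = π^2/36, so coercivity still holds. The condition a(u,u) ≥ α||u||_{H^1}² reads (1−α)∫(u')² ≥ (α−c)∫u². Any admissible α is ≤ 1 (rapidly oscillating u have ∫u²/∫(u')² → 0), and α = 1 would force 0 ≥ (1−c)∫u², impossible since c < 1; so 1−α > 0. By the sharp Poincaré inequality on H^1_0 of an interval of length L, ∫(u')² ≥ (π/L)²∫u² with equality for the first sine mode sin(π(x−x₀)/L) (x₀ the left endpoint), so the inequality holds for all u iff (1−α)(π/L)² ≥ α − c, i.e. α ≤ ((π/L)² + c)/((π/L)² + 1) = (1 + c(L/π)²)/(1 + (L/π)²). (Direct route, valid since c ≤ 0: Poincaré gives c∫u² ≥ c(L/π)²∫(u')², so a(u,u) ≥ (1 + c(L/π)²)∫(u')², while ||u||_{H^1}² ≤ (1 + (L/π)²)∫(u')²; dividing yields the same α.) With (π/L)² = π^2/36 and c = -2/9, the largest admissible constant is α = ((π/L)² + c)/((π/L)² + 1).
Simplifying, α = (-8 + π^2)/(π^2 + 36).


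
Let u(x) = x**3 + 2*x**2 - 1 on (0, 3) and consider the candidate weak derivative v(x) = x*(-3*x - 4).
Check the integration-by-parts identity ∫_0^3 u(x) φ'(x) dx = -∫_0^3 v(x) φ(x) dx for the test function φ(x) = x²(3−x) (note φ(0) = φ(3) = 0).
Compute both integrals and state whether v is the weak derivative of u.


LHS = -243/2, RHS = 243/2. No, v is not the weak derivative of u.

u(x) = x**3 + 2*x**2 - 1, classical derivative u'(x) = 3*x**2 + 4*x.
φ(x) = x²(3−x), so φ'(x) = 3*x*(2 - x).
Note φ(0) = φ(3) = 0, so the boundary term u·φ vanishes.
LHS = ∫_0^3 u(x) φ'(x) dx = ∫_0^3 (-3*x^5 + 12*x^3 + 3*x^2 - 6*x) dx. Term by term:
  ∫_0^3 -3*x^5 dx = -729/2;  ∫_0^3 12*x^3 dx = 243;  ∫_0^3 3*x^2 dx = 27;
  ∫_0^3 -6*x dx = -27.
Sum: -729/2 + 243 + 27 − 27 = -243/2.
So LHS = -243/2.
∫_0^3 v(x) φ(x) dx = ∫_0^3 (3*x^5 - 5*x^4 - 12*x^3) dx. Term by term:
  ∫_0^3 3*x^5 dx = 729/2;  ∫_0^3 -5*x^4 dx = -243;  ∫_0^3 -12*x^3 dx = -243.
Sum: 729/2 − 243 − 243 = -243/2.
So RHS = -∫_0^3 v(x) φ(x) dx = 243/2.
LHS − RHS = -243 ≠ 0, so the identity fails.
(For a valid weak derivative the identity must hold for EVERY test function, in particular this one. The failure shows v is NOT the weak derivative of u.)
Correct weak derivative would be u'(x) = 3*x**2 + 4*x.


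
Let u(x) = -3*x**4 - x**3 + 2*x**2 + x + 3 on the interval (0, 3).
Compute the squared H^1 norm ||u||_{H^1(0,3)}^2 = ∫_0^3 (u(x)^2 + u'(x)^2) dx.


||u||_{H^1}^2 = 1359429/20

The H^1 norm (squared) on an interval (0, L) is
  ||u||_{H^1}^2 = ∫_0^L u(x)^2 dx + ∫_0^L u'(x)^2 dx.
Compute u'(x) = -12*x**3 - 3*x**2 + 4*x + 1.
Then u(x)^2 = 9*x**8 + 6*x**7 - 11*x**6 - 10*x**5 - 16*x**4 - 2*x**3 + 13*x**2 + 6*x + 9 and u'(x)^2 = 144*x**6 + 72*x**5 - 87*x**4 - 48*x**3 + 10*x**2 + 8*x + 1.
Integrate each monomial from 0 to 3 using ∫_0^3 c·x^n dx = c·3^(n+1)/(n+1):
  ∫_0^3 u(x)^2 dx = ∫_0^3 (9*x^8 + 6*x^7 - 11*x^6 - 10*x^5 - 16*x^4 - 2*x^3 + 13*x^2 + 6*x + 9) dx. Term by term:
    ∫_0^3 9*x^8 dx = 19683;  ∫_0^3 6*x^7 dx = 19683/4;  ∫_0^3 -11*x^6 dx = -24057/7;
    ∫_0^3 -10*x^5 dx = -1215;  ∫_0^3 -16*x^4 dx = -3888/5;  ∫_0^3 -2*x^3 dx = -81/2;
    ∫_0^3 13*x^2 dx = 117;  ∫_0^3 6*x dx = 27;  ∫_0^3 9 dx = 27.
  Sum: 19683 + 19683/4 − 24057/7 − 1215 − 3888/5 − 81/2 + 117 + 27 + 27 = 2702691/140.
  ∫_0^3 u'(x)^2 dx = ∫_0^3 (144*x^6 + 72*x^5 - 87*x^4 - 48*x^3 + 10*x^2 + 8*x + 1) dx. Term by term:
    ∫_0^3 144*x^6 dx = 314928/7;  ∫_0^3 72*x^5 dx = 8748;  ∫_0^3 -87*x^4 dx = -21141/5;
    ∫_0^3 -48*x^3 dx = -972;  ∫_0^3 10*x^2 dx = 90;  ∫_0^3 8*x dx = 36;
    ∫_0^3 1 dx = 3.
  Sum: 314928/7 + 8748 − 21141/5 − 972 + 90 + 36 + 3 = 1703328/35.
Adding: ||u||_{H^1}^2 = 2702691/140 + 1703328/35 = 1359429/20.


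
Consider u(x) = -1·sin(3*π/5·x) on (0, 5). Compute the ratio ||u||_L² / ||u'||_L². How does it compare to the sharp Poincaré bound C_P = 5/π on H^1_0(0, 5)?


||u||_L² / ||u'||_L² = 5/(3*π) < C_P = 5/π.

u(x) = -1·sin(3*π/5·x), so u'(x) = -3*π*cos(3*π*x/5)/5.
Writing u(x) = A·sin(kπx/L) with A = -1 and k = 3, use ∫_0^L sin²(kπx/L) dx = L/2 and ∫_0^L cos²(kπx/L) dx = L/2.
u² = 1·sin²(3*π/5·x) and (u')² = 9*π^2/25·cos²(3*π/5·x), and each of sin², cos² integrates to L/2 = 5/2 over (0, 5).
∫_0^5 u² dx = 5/2, so ||u||_L² = sqrt(10)/2.
∫_0^5 (u')² dx = 9*π^2/10, so ||u'||_L² = 3*sqrt(10)*π/10.
Ratio ||u||_L² / ||u'||_L² = 5/(3*π).
Sharp Poincaré constant on H^1_0(0, 5) is C_P = L/π = 5/π, achieved by sin(π/5·x).
This is the k = 3 harmonic; the ratio L/(kπ) is strictly less than C_P = L/π, consistent with the sharp inequality ||u||_L² ≤ C_P ||u'||_L².


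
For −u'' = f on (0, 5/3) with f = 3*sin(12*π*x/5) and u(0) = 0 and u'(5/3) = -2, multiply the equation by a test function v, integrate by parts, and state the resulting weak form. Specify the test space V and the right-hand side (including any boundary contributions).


V = {v ∈ H^1(0, 5/3) : v(0) = 0} (test functions vanish at x = 0 where u is specified); weak form: ∫_0^5/3 u'v' dx = ∫_0^5/3 (3*sin(12*π*x/5)) v dx − 2·v(5/3) for all v ∈ V.

Multiply both sides by a test function v and integrate from 0 to 5/3:
  ∫_0^5/3 −u''(x) v(x) dx = ∫_0^5/3 f(x) v(x) dx.
Integrate the LHS by parts once:
  ∫_0^5/3 −u'' v dx = −[u'(x) v(x)]_0^5/3 + ∫_0^5/3 u'(x) v'(x) dx.
Thus ∫_0^5/3 u'(x) v'(x) dx = ∫_0^5/3 f(x) v(x) dx + [u'(x) v(x)]_0^5/3.
Choose V so that boundary terms are either known or forced to vanish.
Mixed BC: u(0) = 0 (Dirichlet) and u'(5/3) = -2 (Neumann). Define V = {v ∈ H^1(0, 5/3) : v(0) = 0}. Then [u' v]_0^5/3 = u'(5/3)·v(5/3) − u'(0)·0 = − 2·v(5/3).
Weak formulation: find u (satisfying any essential BC) such that ∫_0^5/3 u'(x) v'(x) dx = ∫_0^5/3 f v dx − 2·v(5/3) for all v ∈ V (Dirichlet at 0 absorbed into V; Neumann datum at x = 5/3 contributes the boundary term).
Substituting f(x) = 3*sin(12*π*x/5), the right-hand side is ∫_0^5/3 (3*sin(12*π*x/5)) v dx − 2·v(5/3).


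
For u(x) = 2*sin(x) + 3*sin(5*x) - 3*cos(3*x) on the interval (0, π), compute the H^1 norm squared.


||u||_{H^1(0,π)}^2 = 166*π

u'(x) = 9*sin(3*x) + 2*cos(x) + 15*cos(5*x).
Expand u² and (u')² and integrate term by term on (0, π), using: for integers n ≥ 1, ∫_0^π sin²(nx) dx = ∫_0^π cos²(nx) dx = π/2; for n ≠ n', ∫_0^π sin(nx)sin(n'x) dx = ∫_0^π cos(nx)cos(n'x) dx = 0; and by product-to-sum, ∫_0^π sin(nx)cos(n'x) dx = ½∫_0^π [sin((n+n')x) + sin((n−n')x)] dx, which is 0 when n+n' is even and 2n/(n²−n'²) when n+n' is odd (it need not vanish on (0, π)).
  u² squared terms: (-3)²·∫cos(3x)² dx = 9·π/2 = 9*π/2;  (2)²·∫sin(x)² dx = 4·π/2 = 2*π;  (3)²·∫sin(5x)² dx = 9·π/2 = 9*π/2.
  u² cross terms: 2·(-3)·(2)·∫cos(3x)·sin(x) dx = -12·(0) = 0;  2·(-3)·(3)·∫cos(3x)·sin(5x) dx = -18·(0) = 0;  2·(2)·(3)·∫sin(x)·sin(5x) dx = 12·(0) = 0.
  So ∫_0^π u² dx = 9*π/2 + 2*π + 9*π/2 + 0 + 0 + 0 = 11*π.
  (u')² squared terms: (2)²·∫cos(x)² dx = 4·π/2 = 2*π;  (9)²·∫sin(3x)² dx = 81·π/2 = 81*π/2;  (15)²·∫cos(5x)² dx = 225·π/2 = 225*π/2.
  (u')² cross terms: 2·(2)·(9)·∫cos(x)·sin(3x) dx = 36·(0) = 0;  2·(2)·(15)·∫cos(x)·cos(5x) dx = 60·(0) = 0;  2·(9)·(15)·∫sin(3x)·cos(5x) dx = 270·(0) = 0.
  So ∫_0^π (u')² dx = 2*π + 81*π/2 + 225*π/2 + 0 + 0 + 0 = 155*π.
||u||_{H^1}^2 = (11*π) + (155*π) = 166*π.


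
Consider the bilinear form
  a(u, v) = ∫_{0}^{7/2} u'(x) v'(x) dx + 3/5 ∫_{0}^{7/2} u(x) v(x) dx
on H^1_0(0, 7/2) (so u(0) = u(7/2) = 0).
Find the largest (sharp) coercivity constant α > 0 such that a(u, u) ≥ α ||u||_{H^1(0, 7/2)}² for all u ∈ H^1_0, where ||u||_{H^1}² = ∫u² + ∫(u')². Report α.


α = (147 + 20*π^2)/(5*(4*π^2 + 49))

Coercivity of a(·,·) on H^1_0(0, 7/2) means a(u, u) ≥ α ||u||_{H^1}² for every u ∈ H^1_0.
The interval has length L = 7/2, and Poincaré/coercivity depend only on L. Here a(u, u) = ∫(u')² + (3/5)·∫u².
Here 0 < c = 3/5 < 1. The condition a(u,u) ≥ α||u||_{H^1}² reads (1−α)∫(u')² ≥ (α−c)∫u². Any admissible α is ≤ 1 (rapidly oscillating u have ∫u²/∫(u')² → 0), and α = 1 would force 0 ≥ (1−c)∫u², impossible since c < 1; so 1−α > 0. By the sharp Poincaré inequality on H^1_0 of an interval of length L, ∫(u')² ≥ (π/L)²∫u² with equality for the first sine mode sin(π(x−x₀)/L) (x₀ the left endpoint), so the inequality holds for all u iff (1−α)(π/L)² ≥ α − c, i.e. α ≤ ((π/L)² + c)/((π/L)² + 1) = (1 + c(L/π)²)/(1 + (L/π)²). With (π/L)² = 4*π^2/49 and c = 3/5, the largest admissible constant is α = ((π/L)² + c)/((π/L)² + 1).
Simplifying, α = (147 + 20*π^2)/(5*(4*π^2 + 49)).


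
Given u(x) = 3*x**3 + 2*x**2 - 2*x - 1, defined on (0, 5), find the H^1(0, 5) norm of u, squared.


||u||_{H^1}^2 = 7787875/42

The H^1 norm (squared) on an interval (0, L) is
  ||u||_{H^1}^2 = ∫_0^L u(x)^2 dx + ∫_0^L u'(x)^2 dx.
Compute u'(x) = 9*x**2 + 4*x - 2.
Then u(x)^2 = 9*x**6 + 12*x**5 - 8*x**4 - 14*x**3 + 4*x + 1 and u'(x)^2 = 81*x**4 + 72*x**3 - 20*x**2 - 16*x + 4.
Integrate each monomial from 0 to 5 using ∫_0^5 c·x^n dx = c·5^(n+1)/(n+1):
  ∫_0^5 u(x)^2 dx = ∫_0^5 (9*x^6 + 12*x^5 - 8*x^4 - 14*x^3 + 4*x + 1) dx. Term by term:
    ∫_0^5 9*x^6 dx = 703125/7;  ∫_0^5 12*x^5 dx = 31250;  ∫_0^5 -8*x^4 dx = -5000;
    ∫_0^5 -14*x^3 dx = -4375/2;  ∫_0^5 4*x dx = 50;  ∫_0^5 1 dx = 5.
  Sum: 703125/7 + 31250 − 5000 − 4375/2 + 50 + 5 = 1743895/14.
  ∫_0^5 u'(x)^2 dx = ∫_0^5 (81*x^4 + 72*x^3 - 20*x^2 - 16*x + 4) dx. Term by term:
    ∫_0^5 81*x^4 dx = 50625;  ∫_0^5 72*x^3 dx = 11250;  ∫_0^5 -20*x^2 dx = -2500/3;
    ∫_0^5 -16*x dx = -200;  ∫_0^5 4 dx = 20.
  Sum: 50625 + 11250 − 2500/3 − 200 + 20 = 182585/3.
Adding: ||u||_{H^1}^2 = 1743895/14 + 182585/3 = 7787875/42.


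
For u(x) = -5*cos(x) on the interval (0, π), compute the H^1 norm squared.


||u||_{H^1(0,π)}^2 = 25*π

u'(x) = 5*sin(x).
Expand u² and (u')² and integrate term by term on (0, π), using: for integers n ≥ 1, ∫_0^π sin²(nx) dx = ∫_0^π cos²(nx) dx = π/2; for n ≠ n', ∫_0^π sin(nx)sin(n'x) dx = ∫_0^π cos(nx)cos(n'x) dx = 0; and by product-to-sum, ∫_0^π sin(nx)cos(n'x) dx = ½∫_0^π [sin((n+n')x) + sin((n−n')x)] dx, which is 0 when n+n' is even and 2n/(n²−n'²) when n+n' is odd (it need not vanish on (0, π)).
  u² squared terms: (-5)²·∫cos(x)² dx = 25·π/2 = 25*π/2.
  So ∫_0^π u² dx = 25*π/2.
  (u')² squared terms: (5)²·∫sin(x)² dx = 25·π/2 = 25*π/2.
  So ∫_0^π (u')² dx = 25*π/2.
||u||_{H^1}^2 = (25*π/2) + (25*π/2) = 25*π.


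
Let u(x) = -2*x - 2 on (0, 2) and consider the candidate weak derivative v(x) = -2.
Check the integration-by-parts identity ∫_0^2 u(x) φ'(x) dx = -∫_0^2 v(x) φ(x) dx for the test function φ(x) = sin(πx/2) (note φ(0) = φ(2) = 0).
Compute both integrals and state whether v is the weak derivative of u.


LHS = 8/π, RHS = 8/π. Yes, v = u' weakly.

u(x) = -2*x - 2, classical derivative u'(x) = -2.
φ(x) = sin(πx/2), so φ'(x) = π*cos(π*x/2)/2.
Note φ(0) = φ(2) = 0, so the boundary term u·φ vanishes.
LHS = ∫_0^2 u(x) φ'(x) dx = ∫_0^2 (-π*x*cos(π*x/2) - π*cos(π*x/2)) dx. Term by term:
  ∫_0^2 -π*cos(π*x/2) dx = 0;  ∫_0^2 -π*x*cos(π*x/2) dx = 8/π.
Sum: 0 + 8/π = 8/π.
So LHS = 8/π.
∫_0^2 v(x) φ(x) dx = ∫_0^2 (-2*sin(π*x/2)) dx. Term by term:
  ∫_0^2 -2*sin(π*x/2) dx = -8/π.
So RHS = -∫_0^2 v(x) φ(x) dx = 8/π.
LHS = RHS, so the identity holds for this test φ.
Moreover u is smooth here and v(x) = u'(x) = -2 pointwise, so the identity holds for every test function. Hence v is the weak derivative of u.


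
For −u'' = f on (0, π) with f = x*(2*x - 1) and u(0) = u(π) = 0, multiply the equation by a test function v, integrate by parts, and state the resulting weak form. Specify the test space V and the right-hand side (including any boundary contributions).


V = H^1_0(0, π) (so v(0) = v(π) = 0); weak form: ∫_0^π u'v' dx = ∫_0^π (x*(2*x - 1)) v dx for all v ∈ V.

Multiply both sides by a test function v and integrate from 0 to π:
  ∫_0^π −u''(x) v(x) dx = ∫_0^π f(x) v(x) dx.
Integrate the LHS by parts once:
  ∫_0^π −u'' v dx = −[u'(x) v(x)]_0^π + ∫_0^π u'(x) v'(x) dx.
Thus ∫_0^π u'(x) v'(x) dx = ∫_0^π f(x) v(x) dx + [u'(x) v(x)]_0^π.
Choose V so that boundary terms are either known or forced to vanish.
u is Dirichlet: u(0) = u(π) = 0. Let V = H^1_0(0, π); then v(0) = v(π) = 0, and [u' v]_0^π = 0.
Weak formulation: find u (satisfying any essential BC) such that ∫_0^π u'(x) v'(x) dx = ∫_0^π f v dx for all v ∈ V.
Substituting f(x) = x*(2*x - 1), the right-hand side is ∫_0^π (x*(2*x - 1)) v dx.


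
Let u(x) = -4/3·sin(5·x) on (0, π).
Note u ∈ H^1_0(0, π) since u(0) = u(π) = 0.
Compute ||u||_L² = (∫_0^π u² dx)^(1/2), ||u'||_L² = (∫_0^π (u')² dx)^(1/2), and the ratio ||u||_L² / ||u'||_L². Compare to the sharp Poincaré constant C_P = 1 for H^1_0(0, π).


||u||_L² / ||u'||_L² = 1/5 < C_P = 1.

u(x) = -4/3·sin(5·x), so u'(x) = -20*cos(5*x)/3.
Writing u(x) = A·sin(kπx/L) with A = -4/3 and k = 5, use ∫_0^L sin²(kπx/L) dx = L/2 and ∫_0^L cos²(kπx/L) dx = L/2.
u² = 16/9·sin²(5·x) and (u')² = 400/9·cos²(5·x), and each of sin², cos² integrates to L/2 = π/2 over (0, π).
∫_0^π u² dx = 8*π/9, so ||u||_L² = 2*sqrt(2)*sqrt(π)/3.
∫_0^π (u')² dx = 200*π/9, so ||u'||_L² = 10*sqrt(2)*sqrt(π)/3.
Ratio ||u||_L² / ||u'||_L² = 1/5.
Sharp Poincaré constant on H^1_0(0, π) is C_P = L/π = 1, achieved by sin(x).
This is the k = 5 harmonic; the ratio L/(kπ) is strictly less than C_P = L/π, consistent with the sharp inequality ||u||_L² ≤ C_P ||u'||_L².


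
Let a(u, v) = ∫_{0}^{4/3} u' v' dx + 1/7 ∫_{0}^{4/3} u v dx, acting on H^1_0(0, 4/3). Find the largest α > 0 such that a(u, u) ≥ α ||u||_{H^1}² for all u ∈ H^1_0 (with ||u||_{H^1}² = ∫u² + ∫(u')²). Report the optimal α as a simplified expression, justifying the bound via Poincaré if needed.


α = (16 + 63*π^2)/(7*(16 + 9*π^2))

Coercivity of a(·,·) on H^1_0(0, 4/3) means a(u, u) ≥ α ||u||_{H^1}² for every u ∈ H^1_0.
The interval has length L = 4/3, and Poincaré/coercivity depend only on L. Here a(u, u) = ∫(u')² + (1/7)·∫u².
Here 0 < c = 1/7 < 1. The condition a(u,u) ≥ α||u||_{H^1}² reads (1−α)∫(u')² ≥ (α−c)∫u². Any admissible α is ≤ 1 (rapidly oscillating u have ∫u²/∫(u')² → 0), and α = 1 would force 0 ≥ (1−c)∫u², impossible since c < 1; so 1−α > 0. By the sharp Poincaré inequality on H^1_0 of an interval of length L, ∫(u')² ≥ (π/L)²∫u² with equality for the first sine mode sin(π(x−x₀)/L) (x₀ the left endpoint), so the inequality holds for all u iff (1−α)(π/L)² ≥ α − c, i.e. α ≤ ((π/L)² + c)/((π/L)² + 1) = (1 + c(L/π)²)/(1 + (L/π)²). With (π/L)² = 9*π^2/16 and c = 1/7, the largest admissible constant is α = ((π/L)² + c)/((π/L)² + 1).
Simplifying, α = (16 + 63*π^2)/(7*(16 + 9*π^2)).


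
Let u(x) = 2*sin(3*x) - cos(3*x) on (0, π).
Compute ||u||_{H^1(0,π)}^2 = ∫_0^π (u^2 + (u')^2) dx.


||u||_{H^1(0,π)}^2 = 25*π

u'(x) = 3*sin(3*x) + 6*cos(3*x).
Expand u² and (u')² and integrate term by term on (0, π), using: for integers n ≥ 1, ∫_0^π sin²(nx) dx = ∫_0^π cos²(nx) dx = π/2; for n ≠ n', ∫_0^π sin(nx)sin(n'x) dx = ∫_0^π cos(nx)cos(n'x) dx = 0; and by product-to-sum, ∫_0^π sin(nx)cos(n'x) dx = ½∫_0^π [sin((n+n')x) + sin((n−n')x)] dx, which is 0 when n+n' is even and 2n/(n²−n'²) when n+n' is odd (it need not vanish on (0, π)).
  u² squared terms: (-1)²·∫cos(3x)² dx = 1·π/2 = π/2;  (2)²·∫sin(3x)² dx = 4·π/2 = 2*π.
  u² cross terms: 2·(-1)·(2)·∫cos(3x)·sin(3x) dx = -4·(0) = 0.
  So ∫_0^π u² dx = π/2 + 2*π + 0 = 5*π/2.
  (u')² squared terms: (3)²·∫sin(3x)² dx = 9·π/2 = 9*π/2;  (6)²·∫cos(3x)² dx = 36·π/2 = 18*π.
  (u')² cross terms: 2·(3)·(6)·∫sin(3x)·cos(3x) dx = 36·(0) = 0.
  So ∫_0^π (u')² dx = 9*π/2 + 18*π + 0 = 45*π/2.
||u||_{H^1}^2 = (5*π/2) + (45*π/2) = 25*π.


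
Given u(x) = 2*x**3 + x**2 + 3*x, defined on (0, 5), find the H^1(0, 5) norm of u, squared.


||u||_{H^1}^2 = 3889565/42

The H^1 norm (squared) on an interval (0, L) is
  ||u||_{H^1}^2 = ∫_0^L u(x)^2 dx + ∫_0^L u'(x)^2 dx.
Compute u'(x) = 6*x**2 + 2*x + 3.
Then u(x)^2 = 4*x**6 + 4*x**5 + 13*x**4 + 6*x**3 + 9*x**2 and u'(x)^2 = 36*x**4 + 24*x**3 + 40*x**2 + 12*x + 9.
Integrate each monomial from 0 to 5 using ∫_0^5 c·x^n dx = c·5^(n+1)/(n+1):
  ∫_0^5 u(x)^2 dx = ∫_0^5 (4*x^6 + 4*x^5 + 13*x^4 + 6*x^3 + 9*x^2) dx. Term by term:
    ∫_0^5 4*x^6 dx = 312500/7;  ∫_0^5 4*x^5 dx = 31250/3;  ∫_0^5 13*x^4 dx = 8125;
    ∫_0^5 6*x^3 dx = 1875/2;  ∫_0^5 9*x^2 dx = 375.
  Sum: 312500/7 + 31250/3 + 8125 + 1875/2 + 375 = 2708875/42.
  ∫_0^5 u'(x)^2 dx = ∫_0^5 (36*x^4 + 24*x^3 + 40*x^2 + 12*x + 9) dx. Term by term:
    ∫_0^5 36*x^4 dx = 22500;  ∫_0^5 24*x^3 dx = 3750;  ∫_0^5 40*x^2 dx = 5000/3;
    ∫_0^5 12*x dx = 150;  ∫_0^5 9 dx = 45.
  Sum: 22500 + 3750 + 5000/3 + 150 + 45 = 84335/3.
Adding: ||u||_{H^1}^2 = 2708875/42 + 84335/3 = 3889565/42.


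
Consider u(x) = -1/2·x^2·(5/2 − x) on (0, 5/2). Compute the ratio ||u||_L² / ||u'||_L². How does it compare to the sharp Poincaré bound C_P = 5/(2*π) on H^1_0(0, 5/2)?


||u||_L² / ||u'||_L² = 5*sqrt(14)/28 < C_P = 5/(2*π).

u(x) = -1/2·x^2·(5/2 − x), so u'(x) = x*(3*x - 5)/2.
u(x) = -1/2·x^2·(5/2 − x) vanishes at x = 0 and x = 5/2, so u ∈ H^1_0(0, 5/2). Differentiate via the product rule and integrate the resulting polynomials term by term.
  ∫_0^5/2 u² dx = ∫_0^5/2 (x^6/4 - 5*x^5/4 + 25*x^4/16) dx. Term by term:
    ∫_0^5/2 x^6/4 dx = 78125/3584;  ∫_0^5/2 -5*x^5/4 dx = -78125/1536;  ∫_0^5/2 25*x^4/16 dx = 15625/512.
  Sum: 78125/3584 − 78125/1536 + 15625/512 = 15625/10752.
  ∫_0^5/2 (u')² dx = ∫_0^5/2 (9*x^4/4 - 15*x^3/2 + 25*x^2/4) dx. Term by term:
    ∫_0^5/2 9*x^4/4 dx = 5625/128;  ∫_0^5/2 -15*x^3/2 dx = -9375/128;  ∫_0^5/2 25*x^2/4 dx = 3125/96.
  Sum: 5625/128 − 9375/128 + 3125/96 = 625/192.
∫_0^5/2 u² dx = 15625/10752, so ||u||_L² = 125*sqrt(42)/672.
∫_0^5/2 (u')² dx = 625/192, so ||u'||_L² = 25*sqrt(3)/24.
Ratio ||u||_L² / ||u'||_L² = 5*sqrt(14)/28.
Sharp Poincaré constant on H^1_0(0, 5/2) is C_P = L/π = 5/(2*π), achieved by sin(2*π/5·x).
A polynomial bump cannot attain the sharp Poincaré constant (only the first sine eigenfunction does), so the ratio is strictly less than C_P, consistent with ||u||_L² ≤ C_P ||u'||_L².


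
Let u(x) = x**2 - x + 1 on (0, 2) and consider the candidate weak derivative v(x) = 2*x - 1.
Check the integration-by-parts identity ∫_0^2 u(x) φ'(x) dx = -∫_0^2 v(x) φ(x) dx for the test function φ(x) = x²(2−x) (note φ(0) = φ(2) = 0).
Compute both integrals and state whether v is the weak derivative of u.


LHS = -28/15, RHS = -28/15. Yes, v = u' weakly.

u(x) = x**2 - x + 1, classical derivative u'(x) = 2*x - 1.
φ(x) = x²(2−x), so φ'(x) = x*(4 - 3*x).
Note φ(0) = φ(2) = 0, so the boundary term u·φ vanishes.
LHS = ∫_0^2 u(x) φ'(x) dx = ∫_0^2 (-3*x^4 + 7*x^3 - 7*x^2 + 4*x) dx. Term by term:
  ∫_0^2 -3*x^4 dx = -96/5;  ∫_0^2 7*x^3 dx = 28;  ∫_0^2 -7*x^2 dx = -56/3;
  ∫_0^2 4*x dx = 8.
Sum: -96/5 + 28 − 56/3 + 8 = -28/15.
So LHS = -28/15.
∫_0^2 v(x) φ(x) dx = ∫_0^2 (-2*x^4 + 5*x^3 - 2*x^2) dx. Term by term:
  ∫_0^2 -2*x^4 dx = -64/5;  ∫_0^2 5*x^3 dx = 20;  ∫_0^2 -2*x^2 dx = -16/3.
Sum: -64/5 + 20 − 16/3 = 28/15.
So RHS = -∫_0^2 v(x) φ(x) dx = -28/15.
LHS = RHS, so the identity holds for this test φ.
Moreover u is smooth here and v(x) = u'(x) = 2*x - 1 pointwise, so the identity holds for every test function. Hence v is the weak derivative of u.


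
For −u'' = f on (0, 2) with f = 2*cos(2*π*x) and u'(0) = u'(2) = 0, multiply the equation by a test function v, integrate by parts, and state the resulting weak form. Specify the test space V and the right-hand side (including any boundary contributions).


V = H^1(0, 2) (no boundary constraint on v; u is determined up to an additive constant); weak form: ∫_0^2 u'v' dx = ∫_0^2 (2*cos(2*π*x)) v dx for all v ∈ V.

Multiply both sides by a test function v and integrate from 0 to 2:
  ∫_0^2 −u''(x) v(x) dx = ∫_0^2 f(x) v(x) dx.
Integrate the LHS by parts once:
  ∫_0^2 −u'' v dx = −[u'(x) v(x)]_0^2 + ∫_0^2 u'(x) v'(x) dx.
Thus ∫_0^2 u'(x) v'(x) dx = ∫_0^2 f(x) v(x) dx + [u'(x) v(x)]_0^2.
Choose V so that boundary terms are either known or forced to vanish.
u has homogeneous Neumann: u'(0) = u'(2) = 0. So [u' v]_0^2 = 0·v(2) − 0·v(0) = 0 for any v; take V = H^1(0, 2).
Weak formulation: find u (satisfying any essential BC) such that ∫_0^2 u'(x) v'(x) dx = ∫_0^2 f v dx for all v ∈ V (homogeneous Neumann, so boundary terms vanish).
Substituting f(x) = 2*cos(2*π*x), the right-hand side is ∫_0^2 (2*cos(2*π*x)) v dx.
Compatibility check (pure Neumann): taking v ≡ 1 ∈ V gives 0 = ∫_0^2 f dx + (0) − (0), i.e. ∫_0^2 f dx must equal u'(0) − u'(2) = 0. Indeed ∫_0^2 (2*cos(2*π*x)) dx = 0, so the data are compatible. The solution is then unique only up to an additive constant (fix it e.g. by requiring ∫_0^2 u dx = 0).


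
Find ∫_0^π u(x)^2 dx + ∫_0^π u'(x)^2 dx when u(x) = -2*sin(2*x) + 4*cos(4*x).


||u||_{H^1(0,π)}^2 = 146*π

u'(x) = -16*sin(4*x) - 4*cos(2*x).
Expand u² and (u')² and integrate term by term on (0, π), using: for integers n ≥ 1, ∫_0^π sin²(nx) dx = ∫_0^π cos²(nx) dx = π/2; for n ≠ n', ∫_0^π sin(nx)sin(n'x) dx = ∫_0^π cos(nx)cos(n'x) dx = 0; and by product-to-sum, ∫_0^π sin(nx)cos(n'x) dx = ½∫_0^π [sin((n+n')x) + sin((n−n')x)] dx, which is 0 when n+n' is even and 2n/(n²−n'²) when n+n' is odd (it need not vanish on (0, π)).
  u² squared terms: (-2)²·∫sin(2x)² dx = 4·π/2 = 2*π;  (4)²·∫cos(4x)² dx = 16·π/2 = 8*π.
  u² cross terms: 2·(-2)·(4)·∫sin(2x)·cos(4x) dx = -16·(0) = 0.
  So ∫_0^π u² dx = 2*π + 8*π + 0 = 10*π.
  (u')² squared terms: (-16)²·∫sin(4x)² dx = 256·π/2 = 128*π;  (-4)²·∫cos(2x)² dx = 16·π/2 = 8*π.
  (u')² cross terms: 2·(-16)·(-4)·∫sin(4x)·cos(2x) dx = 128·(0) = 0.
  So ∫_0^π (u')² dx = 128*π + 8*π + 0 = 136*π.
||u||_{H^1}^2 = (10*π) + (136*π) = 146*π.


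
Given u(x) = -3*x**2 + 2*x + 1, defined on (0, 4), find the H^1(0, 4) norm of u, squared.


||u||_{H^1}^2 = 24908/15

The H^1 norm (squared) on an interval (0, L) is
  ||u||_{H^1}^2 = ∫_0^L u(x)^2 dx + ∫_0^L u'(x)^2 dx.
Compute u'(x) = 2 - 6*x.
Then u(x)^2 = 9*x**4 - 12*x**3 - 2*x**2 + 4*x + 1 and u'(x)^2 = 36*x**2 - 24*x + 4.
Integrate each monomial from 0 to 4 using ∫_0^4 c·x^n dx = c·4^(n+1)/(n+1):
  ∫_0^4 u(x)^2 dx = ∫_0^4 (9*x^4 - 12*x^3 - 2*x^2 + 4*x + 1) dx. Term by term:
    ∫_0^4 9*x^4 dx = 9216/5;  ∫_0^4 -12*x^3 dx = -768;  ∫_0^4 -2*x^2 dx = -128/3;
    ∫_0^4 4*x dx = 32;  ∫_0^4 1 dx = 4.
  Sum: 9216/5 − 768 − 128/3 + 32 + 4 = 16028/15.
  ∫_0^4 u'(x)^2 dx = ∫_0^4 (36*x^2 - 24*x + 4) dx. Term by term:
    ∫_0^4 36*x^2 dx = 768;  ∫_0^4 -24*x dx = -192;  ∫_0^4 4 dx = 16.
  Sum: 768 − 192 + 16 = 592.
Adding: ||u||_{H^1}^2 = 16028/15 + 592 = 24908/15.


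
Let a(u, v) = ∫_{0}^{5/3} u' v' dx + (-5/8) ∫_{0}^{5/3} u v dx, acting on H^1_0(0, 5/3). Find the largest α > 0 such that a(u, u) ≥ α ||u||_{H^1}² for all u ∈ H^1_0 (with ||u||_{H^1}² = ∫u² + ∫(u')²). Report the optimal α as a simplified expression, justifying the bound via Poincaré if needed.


α = (-125 + 72*π^2)/(8*(25 + 9*π^2))

Coercivity of a(·,·) on H^1_0(0, 5/3) means a(u, u) ≥ α ||u||_{H^1}² for every u ∈ H^1_0.
The interval has length L = 5/3, and Poincaré/coercivity depend only on L. Here a(u, u) = ∫(u')² + (-5/8)·∫u².
Here c = -5/8 < 0 with |c| < (π/L)² = 9*π^2/25, so coercivity still holds. The condition a(u,u) ≥ α||u||_{H^1}² reads (1−α)∫(u')² ≥ (α−c)∫u². Any admissible α is ≤ 1 (rapidly oscillating u have ∫u²/∫(u')² → 0), and α = 1 would force 0 ≥ (1−c)∫u², impossible since c < 1; so 1−α > 0. By the sharp Poincaré inequality on H^1_0 of an interval of length L, ∫(u')² ≥ (π/L)²∫u² with equality for the first sine mode sin(π(x−x₀)/L) (x₀ the left endpoint), so the inequality holds for all u iff (1−α)(π/L)² ≥ α − c, i.e. α ≤ ((π/L)² + c)/((π/L)² + 1) = (1 + c(L/π)²)/(1 + (L/π)²). (Direct route, valid since c ≤ 0: Poincaré gives c∫u² ≥ c(L/π)²∫(u')², so a(u,u) ≥ (1 + c(L/π)²)∫(u')², while ||u||_{H^1}² ≤ (1 + (L/π)²)∫(u')²; dividing yields the same α.) With (π/L)² = 9*π^2/25 and c = -5/8, the largest admissible constant is α = ((π/L)² + c)/((π/L)² + 1).
Simplifying, α = (-125 + 72*π^2)/(8*(25 + 9*π^2)).


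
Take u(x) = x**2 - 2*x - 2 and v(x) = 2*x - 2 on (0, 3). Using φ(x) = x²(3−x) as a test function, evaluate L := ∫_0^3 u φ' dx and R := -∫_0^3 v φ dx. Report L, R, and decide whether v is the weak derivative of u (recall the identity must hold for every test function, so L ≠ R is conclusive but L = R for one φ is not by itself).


LHS = -54/5, RHS = -54/5. Yes, v = u' weakly.

u(x) = x**2 - 2*x - 2, classical derivative u'(x) = 2*x - 2.
φ(x) = x²(3−x), so φ'(x) = 3*x*(2 - x).
Note φ(0) = φ(3) = 0, so the boundary term u·φ vanishes.
LHS = ∫_0^3 u(x) φ'(x) dx = ∫_0^3 (-3*x^4 + 12*x^3 - 6*x^2 - 12*x) dx. Term by term:
  ∫_0^3 -3*x^4 dx = -729/5;  ∫_0^3 12*x^3 dx = 243;  ∫_0^3 -6*x^2 dx = -54;
  ∫_0^3 -12*x dx = -54.
Sum: -729/5 + 243 − 54 − 54 = -54/5.
So LHS = -54/5.
∫_0^3 v(x) φ(x) dx = ∫_0^3 (-2*x^4 + 8*x^3 - 6*x^2) dx. Term by term:
  ∫_0^3 -2*x^4 dx = -486/5;  ∫_0^3 8*x^3 dx = 162;  ∫_0^3 -6*x^2 dx = -54.
Sum: -486/5 + 162 − 54 = 54/5.
So RHS = -∫_0^3 v(x) φ(x) dx = -54/5.
LHS = RHS, so the identity holds for this test φ.
Moreover u is smooth here and v(x) = u'(x) = 2*x - 2 pointwise, so the identity holds for every test function. Hence v is the weak derivative of u.


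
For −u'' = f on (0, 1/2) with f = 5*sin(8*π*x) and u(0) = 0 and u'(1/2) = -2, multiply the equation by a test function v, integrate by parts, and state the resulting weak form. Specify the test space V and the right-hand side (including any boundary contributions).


V = {v ∈ H^1(0, 1/2) : v(0) = 0} (test functions vanish at x = 0 where u is specified); weak form: ∫_0^1/2 u'v' dx = ∫_0^1/2 (5*sin(8*π*x)) v dx − 2·v(1/2) for all v ∈ V.

Multiply both sides by a test function v and integrate from 0 to 1/2:
  ∫_0^1/2 −u''(x) v(x) dx = ∫_0^1/2 f(x) v(x) dx.
Integrate the LHS by parts once:
  ∫_0^1/2 −u'' v dx = −[u'(x) v(x)]_0^1/2 + ∫_0^1/2 u'(x) v'(x) dx.
Thus ∫_0^1/2 u'(x) v'(x) dx = ∫_0^1/2 f(x) v(x) dx + [u'(x) v(x)]_0^1/2.
Choose V so that boundary terms are either known or forced to vanish.
Mixed BC: u(0) = 0 (Dirichlet) and u'(1/2) = -2 (Neumann). Define V = {v ∈ H^1(0, 1/2) : v(0) = 0}. Then [u' v]_0^1/2 = u'(1/2)·v(1/2) − u'(0)·0 = − 2·v(1/2).
Weak formulation: find u (satisfying any essential BC) such that ∫_0^1/2 u'(x) v'(x) dx = ∫_0^1/2 f v dx − 2·v(1/2) for all v ∈ V (Dirichlet at 0 absorbed into V; Neumann datum at x = 1/2 contributes the boundary term).
Substituting f(x) = 5*sin(8*π*x), the right-hand side is ∫_0^1/2 (5*sin(8*π*x)) v dx − 2·v(1/2).


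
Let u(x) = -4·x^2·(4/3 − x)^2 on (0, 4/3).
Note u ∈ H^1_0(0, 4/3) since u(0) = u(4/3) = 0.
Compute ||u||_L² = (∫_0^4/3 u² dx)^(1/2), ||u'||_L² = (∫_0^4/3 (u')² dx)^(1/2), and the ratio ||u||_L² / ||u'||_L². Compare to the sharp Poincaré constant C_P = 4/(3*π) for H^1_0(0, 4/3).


||u||_L² / ||u'||_L² = 2*sqrt(3)/9 < C_P = 4/(3*π).

u(x) = -4·x^2·(4/3 − x)^2, so u'(x) = 16*x*(-9*x^2 + 18*x - 8)/9.
u(x) = -4·x^2·(4/3 − x)^2 vanishes at x = 0 and x = 4/3, so u ∈ H^1_0(0, 4/3). Differentiate via the product rule and integrate the resulting polynomials term by term.
  ∫_0^4/3 u² dx = ∫_0^4/3 (16*x^8 - 256*x^7/3 + 512*x^6/3 - 4096*x^5/27 + 4096*x^4/81) dx. Term by term:
    ∫_0^4/3 16*x^8 dx = 4194304/177147;  ∫_0^4/3 -256*x^7/3 dx = -2097152/19683;  ∫_0^4/3 512*x^6/3 dx = 8388608/45927;
    ∫_0^4/3 -4096*x^5/27 dx = -8388608/59049;  ∫_0^4/3 4096*x^4/81 dx = 4194304/98415.
  Sum: 4194304/177147 − 2097152/19683 + 8388608/45927 − 8388608/59049 + 4194304/98415 = 2097152/6200145.
  ∫_0^4/3 (u')² dx = ∫_0^4/3 (256*x^6 - 1024*x^5 + 13312*x^4/9 - 8192*x^3/9 + 16384*x^2/81) dx. Term by term:
    ∫_0^4/3 256*x^6 dx = 4194304/15309;  ∫_0^4/3 -1024*x^5 dx = -2097152/2187;  ∫_0^4/3 13312*x^4/9 dx = 13631488/10935;
    ∫_0^4/3 -8192*x^3/9 dx = -524288/729;  ∫_0^4/3 16384*x^2/81 dx = 1048576/6561.
  Sum: 4194304/15309 − 2097152/2187 + 13631488/10935 − 524288/729 + 1048576/6561 = 524288/229635.
∫_0^4/3 u² dx = 2097152/6200145, so ||u||_L² = 1024*sqrt(210)/25515.
∫_0^4/3 (u')² dx = 524288/229635, so ||u'||_L² = 512*sqrt(70)/2835.
Ratio ||u||_L² / ||u'||_L² = 2*sqrt(3)/9.
Sharp Poincaré constant on H^1_0(0, 4/3) is C_P = L/π = 4/(3*π), achieved by sin(3*π/4·x).
A polynomial bump cannot attain the sharp Poincaré constant (only the first sine eigenfunction does), so the ratio is strictly less than C_P, consistent with ||u||_L² ≤ C_P ||u'||_L².


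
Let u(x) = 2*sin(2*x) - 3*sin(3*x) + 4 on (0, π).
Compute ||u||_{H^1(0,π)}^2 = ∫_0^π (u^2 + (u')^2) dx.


||u||_{H^1(0,π)}^2 = -16 + 71*π

u'(x) = 4*cos(2*x) - 9*cos(3*x).
Expand u² and (u')² and integrate term by term on (0, π), using: for integers n ≥ 1, ∫_0^π sin²(nx) dx = ∫_0^π cos²(nx) dx = π/2; for n ≠ n', ∫_0^π sin(nx)sin(n'x) dx = ∫_0^π cos(nx)cos(n'x) dx = 0; and by product-to-sum, ∫_0^π sin(nx)cos(n'x) dx = ½∫_0^π [sin((n+n')x) + sin((n−n')x)] dx, which is 0 when n+n' is even and 2n/(n²−n'²) when n+n' is odd (it need not vanish on (0, π)). For the constant mode: ∫_0^π 1 dx = π, ∫_0^π cos(nx) dx = 0, ∫_0^π sin(nx) dx = (1−(−1)^n)/n.
  u² squared terms: (4)²·∫1 dx = 16·π = 16*π;  (-3)²·∫sin(3x)² dx = 9·π/2 = 9*π/2;  (2)²·∫sin(2x)² dx = 4·π/2 = 2*π.
  u² cross terms: 2·(4)·(-3)·∫1·sin(3x) dx = -24·(2/3) = -16;  2·(4)·(2)·∫1·sin(2x) dx = 16·(0) = 0;  2·(-3)·(2)·∫sin(3x)·sin(2x) dx = -12·(0) = 0.
  So ∫_0^π u² dx = 16*π + 9*π/2 + 2*π − 16 + 0 + 0 = -16 + 45*π/2.
  (u')² squared terms: (-9)²·∫cos(3x)² dx = 81·π/2 = 81*π/2;  (4)²·∫cos(2x)² dx = 16·π/2 = 8*π.
  (u')² cross terms: 2·(-9)·(4)·∫cos(3x)·cos(2x) dx = -72·(0) = 0.
  So ∫_0^π (u')² dx = 81*π/2 + 8*π + 0 = 97*π/2.
||u||_{H^1}^2 = (-16 + 45*π/2) + (97*π/2) = -16 + 71*π.
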